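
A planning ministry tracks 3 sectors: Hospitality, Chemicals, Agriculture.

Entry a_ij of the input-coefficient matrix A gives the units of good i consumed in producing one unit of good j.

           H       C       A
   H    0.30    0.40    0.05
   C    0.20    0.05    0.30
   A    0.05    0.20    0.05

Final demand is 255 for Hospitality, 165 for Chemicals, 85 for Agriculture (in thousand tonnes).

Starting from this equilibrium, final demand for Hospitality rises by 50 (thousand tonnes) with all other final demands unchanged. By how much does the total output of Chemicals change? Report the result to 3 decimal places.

I − A =
  [   0.70    -0.40    -0.05]
  [  -0.20     0.95    -0.30]
  [  -0.05    -0.20     0.95]
Cofactors of I−A, C_ij = (−1)^(i+j)·(minor ij) (rows/columns in the sector order above):
  C_11 = (0.95)(0.95) − (-0.30)(-0.20) = 0.8425
  C_12 = −[(-0.20)(0.95) − (-0.30)(-0.05)] = 0.2050
  C_13 = (-0.20)(-0.20) − (0.95)(-0.05) = 0.0875
  C_21 = −[(-0.40)(0.95) − (-0.05)(-0.20)] = 0.3900
  C_22 = (0.70)(0.95) − (-0.05)(-0.05) = 0.6625
  C_23 = −[(0.70)(-0.20) − (-0.40)(-0.05)] = 0.1600
  C_31 = (-0.40)(-0.30) − (-0.05)(0.95) = 0.1675
  C_32 = −[(0.70)(-0.30) − (-0.05)(-0.20)] = 0.2200
  C_33 = (0.70)(0.95) − (-0.40)(-0.20) = 0.5850
det(I−A) = Σ_j (I−A)_1j·C_1j = (0.70)(0.8425) + (-0.40)(0.2050) + (-0.05)(0.0875) = 0.503375
adj(I−A) = Cᵀ =
  [ 0.8425   0.3900   0.1675]
  [ 0.2050   0.6625   0.2200]
  [ 0.0875   0.1600   0.5850]
(I − A)⁻¹ = adj(I−A) / det(I−A) ≈
  [   1.6737     0.7748     0.3328]
  [   0.4073     1.3161     0.4370]
  [   0.1738     0.3179     1.1622]
Δx = (I − A)⁻¹ Δd with Δd having +50 in the Hospitality component and 0 elsewhere.
So Δx_C = L_CH · (+50), where L_CH = adj(I−A)_CH / det(I−A) = 0.2050 / 0.503375.
Δx_C = 0.2050 × (+50) / 0.503375 = 10.25 / 0.503375 ≈ 20.363.

Δx_C = 20.363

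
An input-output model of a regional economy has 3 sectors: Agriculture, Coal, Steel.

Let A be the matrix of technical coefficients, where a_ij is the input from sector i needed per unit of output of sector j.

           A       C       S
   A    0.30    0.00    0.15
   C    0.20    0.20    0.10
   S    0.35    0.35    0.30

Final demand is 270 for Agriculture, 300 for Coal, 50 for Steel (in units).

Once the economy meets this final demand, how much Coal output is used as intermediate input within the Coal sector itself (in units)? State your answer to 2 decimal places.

z_CC = 116.51

I − A =
  [   0.70     0.00    -0.15]
  [  -0.20     0.80    -0.10]
  [  -0.35    -0.35     0.70]
Cofactors of I−A, C_ij = (−1)^(i+j)·(minor ij) (rows/columns in the sector order above):
  C_11 = (0.80)(0.70) − (-0.10)(-0.35) = 0.5250
  C_12 = −[(-0.20)(0.70) − (-0.10)(-0.35)] = 0.1750
  C_13 = (-0.20)(-0.35) − (0.80)(-0.35) = 0.3500
  C_21 = −[(0.00)(0.70) − (-0.15)(-0.35)] = 0.0525
  C_22 = (0.70)(0.70) − (-0.15)(-0.35) = 0.4375
  C_23 = −[(0.70)(-0.35) − (0.00)(-0.35)] = 0.2450
  C_31 = (0.00)(-0.10) − (-0.15)(0.80) = 0.1200
  C_32 = −[(0.70)(-0.10) − (-0.15)(-0.20)] = 0.1000
  C_33 = (0.70)(0.80) − (0.00)(-0.20) = 0.5600
det(I−A) = Σ_j (I−A)_1j·C_1j = (0.70)(0.5250) + (0.00)(0.1750) + (-0.15)(0.3500) = 0.3150
adj(I−A) = Cᵀ =
  [ 0.5250   0.0525   0.1200]
  [ 0.1750   0.4375   0.1000]
  [ 0.3500   0.2450   0.5600]
(I − A)⁻¹ = adj(I−A) / det(I−A) ≈
  [   1.6667     0.1667     0.3810]
  [   0.5556     1.3889     0.3175]
  [   1.1111     0.7778     1.7778]
First solve x = (I − A)⁻¹ d = adj(I−A)·d / det(I−A); in particular x_C = (0.1750·270 + 0.4375·300 + 0.1000·50) / 0.3150 = 183.50 / 0.3150 ≈ 582.5397.
Intermediate flow from C to C: z_CC = a_CC · x_C = 0.20 × 183.50 / 0.3150 = 36.70 / 0.3150 ≈ 116.51.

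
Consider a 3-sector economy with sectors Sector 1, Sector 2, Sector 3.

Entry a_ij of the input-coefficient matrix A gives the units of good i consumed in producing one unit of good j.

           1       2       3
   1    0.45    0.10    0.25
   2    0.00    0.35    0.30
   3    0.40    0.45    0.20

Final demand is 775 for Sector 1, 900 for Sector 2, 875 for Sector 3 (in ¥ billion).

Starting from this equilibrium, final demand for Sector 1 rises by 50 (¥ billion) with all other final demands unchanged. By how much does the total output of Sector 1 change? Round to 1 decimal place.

Δx_1 = 142.9

I − A =
  [   0.55    -0.10    -0.25]
  [   0.00     0.65    -0.30]
  [  -0.40    -0.45     0.80]
Cofactors of I−A, C_ij = (−1)^(i+j)·(minor ij) (rows/columns in the sector order above):
  C_11 = (0.65)(0.80) − (-0.30)(-0.45) = 0.3850
  C_12 = −[(0.00)(0.80) − (-0.30)(-0.40)] = 0.1200
  C_13 = (0.00)(-0.45) − (0.65)(-0.40) = 0.2600
  C_21 = −[(-0.10)(0.80) − (-0.25)(-0.45)] = 0.1925
  C_22 = (0.55)(0.80) − (-0.25)(-0.40) = 0.3400
  C_23 = −[(0.55)(-0.45) − (-0.10)(-0.40)] = 0.2875
  C_31 = (-0.10)(-0.30) − (-0.25)(0.65) = 0.1925
  C_32 = −[(0.55)(-0.30) − (-0.25)(0.00)] = 0.1650
  C_33 = (0.55)(0.65) − (-0.10)(0.00) = 0.3575
det(I−A) = Σ_j (I−A)_1j·C_1j = (0.55)(0.3850) + (-0.10)(0.1200) + (-0.25)(0.2600) = 0.13475
adj(I−A) = Cᵀ =
  [ 0.3850   0.1925   0.1925]
  [ 0.1200   0.3400   0.1650]
  [ 0.2600   0.2875   0.3575]
(I − A)⁻¹ = adj(I−A) / det(I−A) ≈
  [   2.8571     1.4286     1.4286]
  [   0.8905     2.5232     1.2245]
  [   1.9295     2.1336     2.6531]
Δx = (I − A)⁻¹ Δd with Δd having +50 in the Sector 1 component and 0 elsewhere.
So Δx_1 = L_11 · (+50), where L_11 = adj(I−A)_11 / det(I−A) = 0.3850 / 0.13475.
Δx_1 = 0.3850 × (+50) / 0.13475 = 19.25 / 0.13475 ≈ 142.9.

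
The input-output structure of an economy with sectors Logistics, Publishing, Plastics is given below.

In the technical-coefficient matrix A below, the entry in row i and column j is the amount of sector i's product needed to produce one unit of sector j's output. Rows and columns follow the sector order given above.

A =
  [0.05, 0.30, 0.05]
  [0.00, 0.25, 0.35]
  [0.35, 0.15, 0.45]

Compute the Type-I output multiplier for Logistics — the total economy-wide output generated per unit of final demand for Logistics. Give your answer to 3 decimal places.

m_1 = 2.550

I − A =
  [   0.95    -0.30    -0.05]
  [   0.00     0.75    -0.35]
  [  -0.35    -0.15     0.55]
Cofactors of I−A, C_ij = (−1)^(i+j)·(minor ij) (rows/columns in the sector order above):
  C_11 = (0.75)(0.55) − (-0.35)(-0.15) = 0.3600
  C_12 = −[(0.00)(0.55) − (-0.35)(-0.35)] = 0.1225
  C_13 = (0.00)(-0.15) − (0.75)(-0.35) = 0.2625
  C_21 = −[(-0.30)(0.55) − (-0.05)(-0.15)] = 0.1725
  C_22 = (0.95)(0.55) − (-0.05)(-0.35) = 0.5050
  C_23 = −[(0.95)(-0.15) − (-0.30)(-0.35)] = 0.2475
  C_31 = (-0.30)(-0.35) − (-0.05)(0.75) = 0.1425
  C_32 = −[(0.95)(-0.35) − (-0.05)(0.00)] = 0.3325
  C_33 = (0.95)(0.75) − (-0.30)(0.00) = 0.7125
det(I−A) = Σ_j (I−A)_1j·C_1j = (0.95)(0.3600) + (-0.30)(0.1225) + (-0.05)(0.2625) = 0.292125
adj(I−A) = Cᵀ =
  [ 0.3600   0.1725   0.1425]
  [ 0.1225   0.5050   0.3325]
  [ 0.2625   0.2475   0.7125]
(I − A)⁻¹ = adj(I−A) / det(I−A) ≈
  [   1.2323     0.5905     0.4878]
  [   0.4193     1.7287     1.1382]
  [   0.8986     0.8472     2.4390]
The output multiplier for sector j is the column-j sum of the Leontief inverse (I − A)⁻¹ = adj(I−A) / det(I−A).
Column 1 of adj(I−A): (0.3600, 0.1225, 0.2625); det(I−A) = 0.292125.
m_1 = (0.3600 + 0.1225 + 0.2625) / 0.292125 = 0.745 / 0.292125 ≈ 2.550.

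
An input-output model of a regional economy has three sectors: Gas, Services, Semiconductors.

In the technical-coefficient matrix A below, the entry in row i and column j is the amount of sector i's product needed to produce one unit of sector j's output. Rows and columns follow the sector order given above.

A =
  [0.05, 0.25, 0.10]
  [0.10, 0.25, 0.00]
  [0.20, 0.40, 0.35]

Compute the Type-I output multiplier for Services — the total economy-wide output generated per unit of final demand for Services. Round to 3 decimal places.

m_2 = 2.875

I − A =
  [   0.95    -0.25    -0.10]
  [  -0.10     0.75     0.00]
  [  -0.20    -0.40     0.65]
Cofactors of I−A, C_ij = (−1)^(i+j)·(minor ij) (rows/columns in the sector order above):
  C_11 = (0.75)(0.65) − (0.00)(-0.40) = 0.4875
  C_12 = −[(-0.10)(0.65) − (0.00)(-0.20)] = 0.0650
  C_13 = (-0.10)(-0.40) − (0.75)(-0.20) = 0.1900
  C_21 = −[(-0.25)(0.65) − (-0.10)(-0.40)] = 0.2025
  C_22 = (0.95)(0.65) − (-0.10)(-0.20) = 0.5975
  C_23 = −[(0.95)(-0.40) − (-0.25)(-0.20)] = 0.4300
  C_31 = (-0.25)(0.00) − (-0.10)(0.75) = 0.0750
  C_32 = −[(0.95)(0.00) − (-0.10)(-0.10)] = 0.0100
  C_33 = (0.95)(0.75) − (-0.25)(-0.10) = 0.6875
det(I−A) = Σ_j (I−A)_1j·C_1j = (0.95)(0.4875) + (-0.25)(0.0650) + (-0.10)(0.1900) = 0.427875
adj(I−A) = Cᵀ =
  [ 0.4875   0.2025   0.0750]
  [ 0.0650   0.5975   0.0100]
  [ 0.1900   0.4300   0.6875]
(I − A)⁻¹ = adj(I−A) / det(I−A) ≈
  [   1.1394     0.4733     0.1753]
  [   0.1519     1.3964     0.0234]
  [   0.4441     1.0050     1.6068]
The output multiplier for sector j is the column-j sum of the Leontief inverse (I − A)⁻¹ = adj(I−A) / det(I−A).
Column 2 of adj(I−A): (0.2025, 0.5975, 0.4300); det(I−A) = 0.427875.
m_2 = (0.2025 + 0.5975 + 0.4300) / 0.427875 = 1.23 / 0.427875 ≈ 2.875.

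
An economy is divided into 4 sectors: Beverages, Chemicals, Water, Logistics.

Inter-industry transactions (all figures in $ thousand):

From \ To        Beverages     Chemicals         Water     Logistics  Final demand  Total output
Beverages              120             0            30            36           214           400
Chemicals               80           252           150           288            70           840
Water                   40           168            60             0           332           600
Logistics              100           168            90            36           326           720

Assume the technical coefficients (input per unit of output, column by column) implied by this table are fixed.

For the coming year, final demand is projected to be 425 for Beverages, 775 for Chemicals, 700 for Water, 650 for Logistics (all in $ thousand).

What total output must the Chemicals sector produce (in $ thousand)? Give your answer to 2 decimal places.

x_2 = 2889.13

Technical coefficients a_ij = z_ij / X_j:
  a_11 = 120/400 = 0.30, a_21 = 80/400 = 0.20, a_31 = 40/400 = 0.10, a_41 = 100/400 = 0.25
  a_12 = 0/840 = 0.00, a_22 = 252/840 = 0.30, a_32 = 168/840 = 0.20, a_42 = 168/840 = 0.20
  a_13 = 30/600 = 0.05, a_23 = 150/600 = 0.25, a_33 = 60/600 = 0.10, a_43 = 90/600 = 0.15
  a_14 = 36/720 = 0.05, a_24 = 288/720 = 0.40, a_34 = 0/720 = 0.00, a_44 = 36/720 = 0.05
I − A =
  [   0.70     0.00    -0.05    -0.05]
  [  -0.20     0.70    -0.25    -0.40]
  [  -0.10    -0.20     0.90     0.00]
  [  -0.25    -0.20    -0.15     0.95]
Compute the cofactors C_ij = (−1)^(i+j)·(3×3 minor ij) of I−A; the adjugate is their transpose:
adj(I−A) = Cᵀ =
  [ 0.467000   0.020000   0.037000   0.033000]
  [ 0.290750   0.581750   0.221125   0.260250]
  [ 0.116500   0.131500   0.398750   0.061500]
  [ 0.202500   0.148500   0.119250   0.400500]
det(I−A) = Σ_j (I−A)_1j·C_1j = (0.70)(0.467000) + (0.00)(0.290750) + (-0.05)(0.116500) + (-0.05)(0.202500) = 0.31095
(I − A)⁻¹ = adj(I−A) / det(I−A) ≈
  [   1.5018     0.0643     0.1190     0.1061]
  [   0.9350     1.8709     0.7111     0.8370]
  [   0.3747     0.4229     1.2824     0.1978]
  [   0.6512     0.4776     0.3835     1.2880]
x = (I − A)⁻¹ d = adj(I−A)·d / det(I−A), with det(I−A) = 0.31095:
  x_1 = (0.467000·425 + 0.020000·775 + 0.037000·700 + 0.033000·650) / 0.31095 = 261.325 / 0.31095 ≈ 840.41
  x_2 = (0.290750·425 + 0.581750·775 + 0.221125·700 + 0.260250·650) / 0.31095 = 898.375 / 0.31095 ≈ 2889.13
  x_3 = (0.116500·425 + 0.131500·775 + 0.398750·700 + 0.061500·650) / 0.31095 = 470.525 / 0.31095 ≈ 1513.19
  x_4 = (0.202500·425 + 0.148500·775 + 0.119250·700 + 0.400500·650) / 0.31095 = 544.95 / 0.31095 ≈ 1752.53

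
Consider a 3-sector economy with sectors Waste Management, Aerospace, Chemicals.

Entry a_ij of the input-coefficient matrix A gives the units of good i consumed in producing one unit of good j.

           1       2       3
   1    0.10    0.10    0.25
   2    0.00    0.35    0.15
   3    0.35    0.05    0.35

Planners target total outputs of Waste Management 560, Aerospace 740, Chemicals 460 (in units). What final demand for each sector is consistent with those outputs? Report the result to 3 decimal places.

I − A =
  [   0.90    -0.10    -0.25]
  [   0.00     0.65    -0.15]
  [  -0.35    -0.05     0.65]
d = (I − A) x:
  d_1 = (+0.90)·560 + (-0.10)·740 + (-0.25)·460 = 315.000
  d_2 = (+0.00)·560 + (+0.65)·740 + (-0.15)·460 = 412.000
  d_3 = (-0.35)·560 + (-0.05)·740 + (+0.65)·460 = 66.000

d_1 = 315.000, d_2 = 412.000, d_3 = 66.000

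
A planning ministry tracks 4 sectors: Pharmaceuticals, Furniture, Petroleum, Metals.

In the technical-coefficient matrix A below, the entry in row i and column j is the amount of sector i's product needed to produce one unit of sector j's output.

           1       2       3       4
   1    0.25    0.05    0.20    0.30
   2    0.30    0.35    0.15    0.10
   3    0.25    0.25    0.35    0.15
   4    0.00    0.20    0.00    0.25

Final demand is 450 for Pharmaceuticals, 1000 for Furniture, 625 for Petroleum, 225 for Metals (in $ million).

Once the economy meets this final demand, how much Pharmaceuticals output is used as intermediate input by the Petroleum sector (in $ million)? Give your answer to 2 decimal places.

z_13 = 702.20

I − A =
  [   0.75    -0.05    -0.20    -0.30]
  [  -0.30     0.65    -0.15    -0.10]
  [  -0.25    -0.25     0.65    -0.15]
  [   0.00    -0.20     0.00     0.75]
Compute the cofactors C_ij = (−1)^(i+j)·(3×3 minor ij) of I−A; the adjugate is their transpose:
adj(I−A) = Cᵀ =
  [ 0.271250   0.106875   0.108125   0.144375]
  [ 0.174375   0.328125   0.129375   0.139375]
  [ 0.182125   0.187500   0.321375   0.162125]
  [ 0.046500   0.087500   0.034500   0.229625]
det(I−A) = Σ_j (I−A)_1j·C_1j = (0.75)(0.271250) + (-0.05)(0.174375) + (-0.20)(0.182125) + (-0.30)(0.046500) = 0.14434375
(I − A)⁻¹ = adj(I−A) / det(I−A) ≈
  [   1.8792     0.7404     0.7491     1.0002]
  [   1.2081     2.2732     0.8963     0.9656]
  [   1.2617     1.2990     2.2265     1.1232]
  [   0.3221     0.6062     0.2390     1.5908]
First solve x = (I − A)⁻¹ d = adj(I−A)·d / det(I−A); in particular x_3 = (0.182125·450 + 0.187500·1000 + 0.321375·625 + 0.162125·225) / 0.14434375 = 506.79375 / 0.14434375 ≈ 3511.0197.
Intermediate flow from 1 to 3: z_13 = a_13 · x_3 = 0.20 × 506.79375 / 0.14434375 = 101.35875 / 0.14434375 ≈ 702.20.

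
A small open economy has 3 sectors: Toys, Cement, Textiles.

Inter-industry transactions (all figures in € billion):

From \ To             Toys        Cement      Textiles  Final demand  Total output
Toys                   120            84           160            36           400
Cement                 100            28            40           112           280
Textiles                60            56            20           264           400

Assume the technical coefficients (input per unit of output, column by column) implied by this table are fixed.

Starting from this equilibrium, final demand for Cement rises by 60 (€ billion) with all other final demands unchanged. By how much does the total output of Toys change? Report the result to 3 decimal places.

Δx_1 = 50.374

Technical coefficients a_ij = z_ij / X_j:
  a_11 = 120/400 = 0.30, a_21 = 100/400 = 0.25, a_31 = 60/400 = 0.15
  a_12 = 84/280 = 0.30, a_22 = 28/280 = 0.10, a_32 = 56/280 = 0.20
  a_13 = 160/400 = 0.40, a_23 = 40/400 = 0.10, a_33 = 20/400 = 0.05
I − A =
  [   0.70    -0.30    -0.40]
  [  -0.25     0.90    -0.10]
  [  -0.15    -0.20     0.95]
Cofactors of I−A, C_ij = (−1)^(i+j)·(minor ij) (rows/columns in the sector order above):
  C_11 = (0.90)(0.95) − (-0.10)(-0.20) = 0.8350
  C_12 = −[(-0.25)(0.95) − (-0.10)(-0.15)] = 0.2525
  C_13 = (-0.25)(-0.20) − (0.90)(-0.15) = 0.1850
  C_21 = −[(-0.30)(0.95) − (-0.40)(-0.20)] = 0.3650
  C_22 = (0.70)(0.95) − (-0.40)(-0.15) = 0.6050
  C_23 = −[(0.70)(-0.20) − (-0.30)(-0.15)] = 0.1850
  C_31 = (-0.30)(-0.10) − (-0.40)(0.90) = 0.3900
  C_32 = −[(0.70)(-0.10) − (-0.40)(-0.25)] = 0.1700
  C_33 = (0.70)(0.90) − (-0.30)(-0.25) = 0.5550
det(I−A) = Σ_j (I−A)_1j·C_1j = (0.70)(0.8350) + (-0.30)(0.2525) + (-0.40)(0.1850) = 0.43475
adj(I−A) = Cᵀ =
  [ 0.8350   0.3650   0.3900]
  [ 0.2525   0.6050   0.1700]
  [ 0.1850   0.1850   0.5550]
(I − A)⁻¹ = adj(I−A) / det(I−A) ≈
  [   1.9206     0.8396     0.8971]
  [   0.5808     1.3916     0.3910]
  [   0.4255     0.4255     1.2766]
Δx = (I − A)⁻¹ Δd with Δd having +60 in the Cement component and 0 elsewhere.
So Δx_1 = L_12 · (+60), where L_12 = adj(I−A)_12 / det(I−A) = 0.3650 / 0.43475.
Δx_1 = 0.3650 × (+60) / 0.43475 = 21.90 / 0.43475 ≈ 50.374.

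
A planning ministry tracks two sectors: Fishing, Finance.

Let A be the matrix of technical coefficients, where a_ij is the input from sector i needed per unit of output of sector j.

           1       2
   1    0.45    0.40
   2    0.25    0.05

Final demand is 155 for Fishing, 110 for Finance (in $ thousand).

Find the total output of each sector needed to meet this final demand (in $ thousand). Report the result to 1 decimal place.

I − A =
  [   0.55    -0.40]
  [  -0.25     0.95]
det(I−A) = (0.55)(0.95) − (-0.40)(-0.25) = 0.4225
adj(I−A) = [[0.95, 0.40], [0.25, 0.55]]
(I − A)⁻¹ = adj(I−A) / det(I−A) ≈
  [   2.2485     0.9467]
  [   0.5917     1.3018]
x = (I − A)⁻¹ d = adj(I−A)·d / det(I−A), with det(I−A) = 0.4225:
  x_1 = (0.95·155 + 0.40·110) / 0.4225 = 191.25 / 0.4225 ≈ 452.7
  x_2 = (0.25·155 + 0.55·110) / 0.4225 = 99.25 / 0.4225 ≈ 234.9

x_1 = 452.7, x_2 = 234.9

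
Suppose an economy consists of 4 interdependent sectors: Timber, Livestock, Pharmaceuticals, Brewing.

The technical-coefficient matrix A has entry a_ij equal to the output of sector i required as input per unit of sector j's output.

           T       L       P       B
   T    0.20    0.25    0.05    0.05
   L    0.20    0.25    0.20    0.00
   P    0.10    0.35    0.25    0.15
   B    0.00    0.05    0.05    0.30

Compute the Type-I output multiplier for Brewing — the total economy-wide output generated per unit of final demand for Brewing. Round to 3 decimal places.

m_B = 2.154

I − A =
  [   0.80    -0.25    -0.05    -0.05]
  [  -0.20     0.75    -0.20     0.00]
  [  -0.10    -0.35     0.75    -0.15]
  [   0.00    -0.05    -0.05     0.70]
Compute the cofactors C_ij = (−1)^(i+j)·(3×3 minor ij) of I−A; the adjugate is their transpose:
adj(I−A) = Cᵀ =
  [ 0.337625   0.144750   0.063625   0.037750]
  [ 0.117500   0.410250   0.119500   0.034000]
  [ 0.103000   0.219750   0.384500   0.089750]
  [ 0.015750   0.045000   0.036000   0.344250]
det(I−A) = Σ_j (I−A)_1j·C_1j = (0.80)(0.337625) + (-0.25)(0.117500) + (-0.05)(0.103000) + (-0.05)(0.015750) = 0.2347875
(I − A)⁻¹ = adj(I−A) / det(I−A) ≈
  [   1.4380     0.6165     0.2710     0.1608]
  [   0.5005     1.7473     0.5090     0.1448]
  [   0.4387     0.9360     1.6377     0.3823]
  [   0.0671     0.1917     0.1533     1.4662]
The output multiplier for sector j is the column-j sum of the Leontief inverse (I − A)⁻¹ = adj(I−A) / det(I−A).
Column B of adj(I−A): (0.037750, 0.034000, 0.089750, 0.344250); det(I−A) = 0.2347875.
m_B = (0.037750 + 0.034000 + 0.089750 + 0.344250) / 0.2347875 = 0.50575 / 0.2347875 ≈ 2.154.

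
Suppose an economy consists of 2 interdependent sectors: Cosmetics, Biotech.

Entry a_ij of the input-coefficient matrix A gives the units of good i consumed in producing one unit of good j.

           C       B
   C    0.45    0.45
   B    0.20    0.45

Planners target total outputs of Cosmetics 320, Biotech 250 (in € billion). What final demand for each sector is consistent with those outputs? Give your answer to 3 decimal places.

I − A =
  [   0.55    -0.45]
  [  -0.20     0.55]
d = (I − A) x:
  d_C = (+0.55)·320 + (-0.45)·250 = 63.500
  d_B = (-0.20)·320 + (+0.55)·250 = 73.500

d_C = 63.500, d_B = 73.500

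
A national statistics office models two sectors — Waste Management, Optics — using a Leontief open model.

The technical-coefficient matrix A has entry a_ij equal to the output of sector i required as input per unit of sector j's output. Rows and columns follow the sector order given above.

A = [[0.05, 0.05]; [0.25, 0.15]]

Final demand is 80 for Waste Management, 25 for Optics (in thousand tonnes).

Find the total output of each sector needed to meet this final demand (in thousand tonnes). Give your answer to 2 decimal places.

x_1 = 87.11, x_2 = 55.03

I − A =
  [   0.95    -0.05]
  [  -0.25     0.85]
det(I−A) = (0.95)(0.85) − (-0.05)(-0.25) = 0.7950
adj(I−A) = [[0.85, 0.05], [0.25, 0.95]]
(I − A)⁻¹ = adj(I−A) / det(I−A) ≈
  [   1.0692     0.0629]
  [   0.3145     1.1950]
x = (I − A)⁻¹ d = adj(I−A)·d / det(I−A), with det(I−A) = 0.7950:
  x_1 = (0.85·80 + 0.05·25) / 0.7950 = 69.25 / 0.7950 ≈ 87.11
  x_2 = (0.25·80 + 0.95·25) / 0.7950 = 43.75 / 0.7950 ≈ 55.03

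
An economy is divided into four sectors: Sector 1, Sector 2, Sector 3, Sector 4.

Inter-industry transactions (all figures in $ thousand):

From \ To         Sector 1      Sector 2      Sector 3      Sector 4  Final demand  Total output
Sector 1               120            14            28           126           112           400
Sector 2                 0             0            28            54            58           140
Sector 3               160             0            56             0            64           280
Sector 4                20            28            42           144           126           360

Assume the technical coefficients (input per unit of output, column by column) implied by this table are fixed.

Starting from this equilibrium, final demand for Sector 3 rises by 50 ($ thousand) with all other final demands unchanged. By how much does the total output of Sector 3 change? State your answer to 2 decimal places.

Δx_3 = 74.74

Technical coefficients a_ij = z_ij / X_j:
  a_11 = 120/400 = 0.30, a_21 = 0/400 = 0.00, a_31 = 160/400 = 0.40, a_41 = 20/400 = 0.05
  a_12 = 14/140 = 0.10, a_22 = 0/140 = 0.00, a_32 = 0/140 = 0.00, a_42 = 28/140 = 0.20
  a_13 = 28/280 = 0.10, a_23 = 28/280 = 0.10, a_33 = 56/280 = 0.20, a_43 = 42/280 = 0.15
  a_14 = 126/360 = 0.35, a_24 = 54/360 = 0.15, a_34 = 0/360 = 0.00, a_44 = 144/360 = 0.40
I − A =
  [   0.70    -0.10    -0.10    -0.35]
  [   0.00     1.00    -0.10    -0.15]
  [  -0.40     0.00     0.80     0.00]
  [  -0.05    -0.20    -0.15     0.60]
Compute the cofactors C_ij = (−1)^(i+j)·(3×3 minor ij) of I−A; the adjugate is their transpose:
adj(I−A) = Cᵀ =
  [ 0.45600   0.10400   0.12475   0.29200]
  [ 0.03900   0.27700   0.05675   0.09200]
  [ 0.22800   0.05200   0.38075   0.14600]
  [ 0.10800   0.11400   0.12450   0.51600]
det(I−A) = Σ_j (I−A)_1j·C_1j = (0.70)(0.45600) + (-0.10)(0.03900) + (-0.10)(0.22800) + (-0.35)(0.10800) = 0.2547
(I − A)⁻¹ = adj(I−A) / det(I−A) ≈
  [   1.7903     0.4083     0.4898     1.1464]
  [   0.1531     1.0876     0.2228     0.3612]
  [   0.8952     0.2042     1.4949     0.5732]
  [   0.4240     0.4476     0.4888     2.0259]
Δx = (I − A)⁻¹ Δd with Δd having +50 in the Sector 3 component and 0 elsewhere.
So Δx_3 = L_33 · (+50), where L_33 = adj(I−A)_33 / det(I−A) = 0.38075 / 0.2547.
Δx_3 = 0.38075 × (+50) / 0.2547 = 19.0375 / 0.2547 ≈ 74.74.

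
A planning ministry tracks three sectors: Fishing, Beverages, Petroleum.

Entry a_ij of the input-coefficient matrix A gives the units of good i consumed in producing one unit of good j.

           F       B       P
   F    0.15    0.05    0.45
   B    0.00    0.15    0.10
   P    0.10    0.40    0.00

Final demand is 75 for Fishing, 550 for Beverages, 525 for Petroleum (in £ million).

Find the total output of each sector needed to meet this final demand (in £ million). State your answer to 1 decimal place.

I − A =
  [   0.85    -0.05    -0.45]
  [   0.00     0.85    -0.10]
  [  -0.10    -0.40     1.00]
Cofactors of I−A, C_ij = (−1)^(i+j)·(minor ij) (rows/columns in the sector order above):
  C_11 = (0.85)(1.00) − (-0.10)(-0.40) = 0.8100
  C_12 = −[(0.00)(1.00) − (-0.10)(-0.10)] = 0.0100
  C_13 = (0.00)(-0.40) − (0.85)(-0.10) = 0.0850
  C_21 = −[(-0.05)(1.00) − (-0.45)(-0.40)] = 0.2300
  C_22 = (0.85)(1.00) − (-0.45)(-0.10) = 0.8050
  C_23 = −[(0.85)(-0.40) − (-0.05)(-0.10)] = 0.3450
  C_31 = (-0.05)(-0.10) − (-0.45)(0.85) = 0.3875
  C_32 = −[(0.85)(-0.10) − (-0.45)(0.00)] = 0.0850
  C_33 = (0.85)(0.85) − (-0.05)(0.00) = 0.7225
det(I−A) = Σ_j (I−A)_1j·C_1j = (0.85)(0.8100) + (-0.05)(0.0100) + (-0.45)(0.0850) = 0.64975
adj(I−A) = Cᵀ =
  [ 0.8100   0.2300   0.3875]
  [ 0.0100   0.8050   0.0850]
  [ 0.0850   0.3450   0.7225]
(I − A)⁻¹ = adj(I−A) / det(I−A) ≈
  [   1.2466     0.3540     0.5964]
  [   0.0154     1.2389     0.1308]
  [   0.1308     0.5310     1.1120]
x = (I − A)⁻¹ d = adj(I−A)·d / det(I−A), with det(I−A) = 0.64975:
  x_F = (0.8100·75 + 0.2300·550 + 0.3875·525) / 0.64975 = 390.6875 / 0.64975 ≈ 601.3
  x_B = (0.0100·75 + 0.8050·550 + 0.0850·525) / 0.64975 = 488.125 / 0.64975 ≈ 751.3
  x_P = (0.0850·75 + 0.3450·550 + 0.7225·525) / 0.64975 = 575.4375 / 0.64975 ≈ 885.6

x_F = 601.3, x_B = 751.3, x_P = 885.6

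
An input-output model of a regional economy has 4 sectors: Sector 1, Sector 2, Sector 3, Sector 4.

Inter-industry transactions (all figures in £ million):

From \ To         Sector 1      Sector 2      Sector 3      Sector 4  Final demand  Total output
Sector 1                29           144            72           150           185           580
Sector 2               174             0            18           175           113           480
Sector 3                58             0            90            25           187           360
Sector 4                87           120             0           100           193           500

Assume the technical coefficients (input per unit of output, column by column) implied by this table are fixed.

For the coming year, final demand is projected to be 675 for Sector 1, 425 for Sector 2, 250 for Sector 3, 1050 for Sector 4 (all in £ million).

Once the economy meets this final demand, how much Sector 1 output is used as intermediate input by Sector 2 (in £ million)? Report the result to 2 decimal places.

z_12 = 586.13

Technical coefficients a_ij = z_ij / X_j:
  a_11 = 29/580 = 0.05, a_21 = 174/580 = 0.30, a_31 = 58/580 = 0.10, a_41 = 87/580 = 0.15
  a_12 = 144/480 = 0.30, a_22 = 0/480 = 0.00, a_32 = 0/480 = 0.00, a_42 = 120/480 = 0.25
  a_13 = 72/360 = 0.20, a_23 = 18/360 = 0.05, a_33 = 90/360 = 0.25, a_43 = 0/360 = 0.00
  a_14 = 150/500 = 0.30, a_24 = 175/500 = 0.35, a_34 = 25/500 = 0.05, a_44 = 100/500 = 0.20
I − A =
  [   0.95    -0.30    -0.20    -0.30]
  [  -0.30     1.00    -0.05    -0.35]
  [  -0.10     0.00     0.75    -0.05]
  [  -0.15    -0.25     0.00     0.80]
Compute the cofactors C_ij = (−1)^(i+j)·(3×3 minor ij) of I−A; the adjugate is their transpose:
adj(I−A) = Cᵀ =
  [ 0.533750   0.238750   0.158250   0.314500]
  [ 0.223750   0.518750   0.094250   0.316750]
  [ 0.082500   0.045625   0.521625   0.083500]
  [ 0.170000   0.206875   0.059125   0.623500]
det(I−A) = Σ_j (I−A)_1j·C_1j = (0.95)(0.533750) + (-0.30)(0.223750) + (-0.20)(0.082500) + (-0.30)(0.170000) = 0.3724375
(I − A)⁻¹ = adj(I−A) / det(I−A) ≈
  [   1.4331     0.6410     0.4249     0.8444]
  [   0.6008     1.3929     0.2531     0.8505]
  [   0.2215     0.1225     1.4006     0.2242]
  [   0.4565     0.5555     0.1588     1.6741]
First solve x = (I − A)⁻¹ d = adj(I−A)·d / det(I−A); in particular x_2 = (0.223750·675 + 0.518750·425 + 0.094250·250 + 0.316750·1050) / 0.3724375 = 727.65 / 0.3724375 ≈ 1953.7506.
Intermediate flow from 1 to 2: z_12 = a_12 · x_2 = 0.30 × 727.65 / 0.3724375 = 218.295 / 0.3724375 ≈ 586.13.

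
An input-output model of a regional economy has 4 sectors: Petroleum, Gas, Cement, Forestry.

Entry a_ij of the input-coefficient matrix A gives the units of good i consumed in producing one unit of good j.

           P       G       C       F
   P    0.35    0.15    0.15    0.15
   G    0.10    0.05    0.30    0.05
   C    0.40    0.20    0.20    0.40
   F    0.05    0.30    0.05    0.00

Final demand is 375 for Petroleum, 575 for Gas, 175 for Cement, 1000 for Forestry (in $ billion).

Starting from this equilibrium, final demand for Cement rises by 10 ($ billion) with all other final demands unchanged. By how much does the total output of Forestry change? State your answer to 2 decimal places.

I − A =
  [   0.65    -0.15    -0.15    -0.15]
  [  -0.10     0.95    -0.30    -0.05]
  [  -0.40    -0.20     0.80    -0.40]
  [  -0.05    -0.30    -0.05     1.00]
Compute the cofactors C_ij = (−1)^(i+j)·(3×3 minor ij) of I−A; the adjugate is their transpose:
adj(I−A) = Cᵀ =
  [ 0.63250   0.20250   0.20625   0.18750]
  [ 0.20700   0.43500   0.21050   0.13700]
  [ 0.42550   0.28750   0.58075   0.31050]
  [ 0.11500   0.15500   0.10250   0.36500]
det(I−A) = Σ_j (I−A)_1j·C_1j = (0.65)(0.63250) + (-0.15)(0.20700) + (-0.15)(0.42550) + (-0.15)(0.11500) = 0.2990
(I − A)⁻¹ = adj(I−A) / det(I−A) ≈
  [   2.1154     0.6773     0.6898     0.6271]
  [   0.6923     1.4548     0.7040     0.4582]
  [   1.4231     0.9615     1.9423     1.0385]
  [   0.3846     0.5184     0.3428     1.2207]
Δx = (I − A)⁻¹ Δd with Δd having +10 in the Cement component and 0 elsewhere.
So Δx_F = L_FC · (+10), where L_FC = adj(I−A)_FC / det(I−A) = 0.10250 / 0.2990.
Δx_F = 0.10250 × (+10) / 0.2990 = 1.025 / 0.2990 ≈ 3.43.

Δx_F = 3.43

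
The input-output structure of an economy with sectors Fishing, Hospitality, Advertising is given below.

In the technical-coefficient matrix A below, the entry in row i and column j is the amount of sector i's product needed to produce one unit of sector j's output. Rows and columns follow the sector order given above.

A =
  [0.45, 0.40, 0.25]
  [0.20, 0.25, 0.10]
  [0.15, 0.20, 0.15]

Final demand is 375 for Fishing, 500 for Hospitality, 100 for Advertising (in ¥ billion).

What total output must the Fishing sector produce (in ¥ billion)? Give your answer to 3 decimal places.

x_F = 1975.000

I − A =
  [   0.55    -0.40    -0.25]
  [  -0.20     0.75    -0.10]
  [  -0.15    -0.20     0.85]
Cofactors of I−A, C_ij = (−1)^(i+j)·(minor ij) (rows/columns in the sector order above):
  C_11 = (0.75)(0.85) − (-0.10)(-0.20) = 0.6175
  C_12 = −[(-0.20)(0.85) − (-0.10)(-0.15)] = 0.1850
  C_13 = (-0.20)(-0.20) − (0.75)(-0.15) = 0.1525
  C_21 = −[(-0.40)(0.85) − (-0.25)(-0.20)] = 0.3900
  C_22 = (0.55)(0.85) − (-0.25)(-0.15) = 0.4300
  C_23 = −[(0.55)(-0.20) − (-0.40)(-0.15)] = 0.1700
  C_31 = (-0.40)(-0.10) − (-0.25)(0.75) = 0.2275
  C_32 = −[(0.55)(-0.10) − (-0.25)(-0.20)] = 0.1050
  C_33 = (0.55)(0.75) − (-0.40)(-0.20) = 0.3325
det(I−A) = Σ_j (I−A)_1j·C_1j = (0.55)(0.6175) + (-0.40)(0.1850) + (-0.25)(0.1525) = 0.2275
adj(I−A) = Cᵀ =
  [ 0.6175   0.3900   0.2275]
  [ 0.1850   0.4300   0.1050]
  [ 0.1525   0.1700   0.3325]
(I − A)⁻¹ = adj(I−A) / det(I−A) ≈
  [   2.7143     1.7143     1.0000]
  [   0.8132     1.8901     0.4615]
  [   0.6703     0.7473     1.4615]
x = (I − A)⁻¹ d = adj(I−A)·d / det(I−A), with det(I−A) = 0.2275:
  x_F = (0.6175·375 + 0.3900·500 + 0.2275·100) / 0.2275 = 449.3125 / 0.2275 = 1975.000
  x_H = (0.1850·375 + 0.4300·500 + 0.1050·100) / 0.2275 = 294.875 / 0.2275 ≈ 1296.154
  x_A = (0.1525·375 + 0.1700·500 + 0.3325·100) / 0.2275 = 175.4375 / 0.2275 ≈ 771.154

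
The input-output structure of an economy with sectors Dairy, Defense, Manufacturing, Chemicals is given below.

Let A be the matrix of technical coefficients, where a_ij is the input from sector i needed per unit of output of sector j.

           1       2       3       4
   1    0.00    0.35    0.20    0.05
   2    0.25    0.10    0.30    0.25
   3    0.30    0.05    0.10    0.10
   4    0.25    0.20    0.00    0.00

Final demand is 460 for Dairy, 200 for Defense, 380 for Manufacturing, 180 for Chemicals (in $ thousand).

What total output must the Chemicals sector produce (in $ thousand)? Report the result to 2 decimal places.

x_4 = 625.58

I − A =
  [   1.00    -0.35    -0.20    -0.05]
  [  -0.25     0.90    -0.30    -0.25]
  [  -0.30    -0.05     0.90    -0.10]
  [  -0.25    -0.20     0.00     1.00]
Compute the cofactors C_ij = (−1)^(i+j)·(3×3 minor ij) of I−A; the adjugate is their transpose:
adj(I−A) = Cᵀ =
  [ 0.744000   0.338000   0.278000   0.149500]
  [ 0.378750   0.823750   0.358750   0.260750]
  [ 0.298125   0.186125   0.726875   0.134125]
  [ 0.261750   0.249250   0.141250   0.628250]
det(I−A) = Σ_j (I−A)_1j·C_1j = (1.00)(0.744000) + (-0.35)(0.378750) + (-0.20)(0.298125) + (-0.05)(0.261750) = 0.538725
(I − A)⁻¹ = adj(I−A) / det(I−A) ≈
  [   1.3810     0.6274     0.5160     0.2775]
  [   0.7030     1.5291     0.6659     0.4840]
  [   0.5534     0.3455     1.3493     0.2490]
  [   0.4859     0.4627     0.2622     1.1662]
x = (I − A)⁻¹ d = adj(I−A)·d / det(I−A), with det(I−A) = 0.538725:
  x_1 = (0.744000·460 + 0.338000·200 + 0.278000·380 + 0.149500·180) / 0.538725 = 542.39 / 0.538725 ≈ 1006.80
  x_2 = (0.378750·460 + 0.823750·200 + 0.358750·380 + 0.260750·180) / 0.538725 = 522.235 / 0.538725 ≈ 969.39
  x_3 = (0.298125·460 + 0.186125·200 + 0.726875·380 + 0.134125·180) / 0.538725 = 474.7175 / 0.538725 ≈ 881.19
  x_4 = (0.261750·460 + 0.249250·200 + 0.141250·380 + 0.628250·180) / 0.538725 = 337.015 / 0.538725 ≈ 625.58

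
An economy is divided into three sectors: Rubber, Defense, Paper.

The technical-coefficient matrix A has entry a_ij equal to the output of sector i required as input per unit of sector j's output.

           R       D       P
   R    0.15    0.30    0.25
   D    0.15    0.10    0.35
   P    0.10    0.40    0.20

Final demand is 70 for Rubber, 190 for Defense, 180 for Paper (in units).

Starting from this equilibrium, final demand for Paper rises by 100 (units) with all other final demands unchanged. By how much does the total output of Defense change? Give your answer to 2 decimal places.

I − A =
  [   0.85    -0.30    -0.25]
  [  -0.15     0.90    -0.35]
  [  -0.10    -0.40     0.80]
Cofactors of I−A, C_ij = (−1)^(i+j)·(minor ij) (rows/columns in the sector order above):
  C_11 = (0.90)(0.80) − (-0.35)(-0.40) = 0.5800
  C_12 = −[(-0.15)(0.80) − (-0.35)(-0.10)] = 0.1550
  C_13 = (-0.15)(-0.40) − (0.90)(-0.10) = 0.1500
  C_21 = −[(-0.30)(0.80) − (-0.25)(-0.40)] = 0.3400
  C_22 = (0.85)(0.80) − (-0.25)(-0.10) = 0.6550
  C_23 = −[(0.85)(-0.40) − (-0.30)(-0.10)] = 0.3700
  C_31 = (-0.30)(-0.35) − (-0.25)(0.90) = 0.3300
  C_32 = −[(0.85)(-0.35) − (-0.25)(-0.15)] = 0.3350
  C_33 = (0.85)(0.90) − (-0.30)(-0.15) = 0.7200
det(I−A) = Σ_j (I−A)_1j·C_1j = (0.85)(0.5800) + (-0.30)(0.1550) + (-0.25)(0.1500) = 0.4090
adj(I−A) = Cᵀ =
  [ 0.5800   0.3400   0.3300]
  [ 0.1550   0.6550   0.3350]
  [ 0.1500   0.3700   0.7200]
(I − A)⁻¹ = adj(I−A) / det(I−A) ≈
  [   1.4181     0.8313     0.8068]
  [   0.3790     1.6015     0.8191]
  [   0.3667     0.9046     1.7604]
Δx = (I − A)⁻¹ Δd with Δd having +100 in the Paper component and 0 elsewhere.
So Δx_D = L_DP · (+100), where L_DP = adj(I−A)_DP / det(I−A) = 0.3350 / 0.4090.
Δx_D = 0.3350 × (+100) / 0.4090 = 33.50 / 0.4090 ≈ 81.91.

Δx_D = 81.91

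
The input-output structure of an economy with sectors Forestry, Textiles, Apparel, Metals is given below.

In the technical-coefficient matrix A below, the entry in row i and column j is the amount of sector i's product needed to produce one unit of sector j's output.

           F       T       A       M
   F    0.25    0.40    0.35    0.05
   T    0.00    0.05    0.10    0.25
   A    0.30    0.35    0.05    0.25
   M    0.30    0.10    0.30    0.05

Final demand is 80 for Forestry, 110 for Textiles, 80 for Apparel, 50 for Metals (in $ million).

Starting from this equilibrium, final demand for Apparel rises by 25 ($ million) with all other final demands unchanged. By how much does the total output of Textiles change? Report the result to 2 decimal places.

Δx_T = 11.55

I − A =
  [   0.75    -0.40    -0.35    -0.05]
  [   0.00     0.95    -0.10    -0.25]
  [  -0.30    -0.35     0.95    -0.25]
  [  -0.30    -0.10    -0.30     0.95]
Compute the cofactors C_ij = (−1)^(i+j)·(3×3 minor ij) of I−A; the adjugate is their transpose:
adj(I−A) = Cᵀ =
  [ 0.700375   0.466125   0.389875   0.262125]
  [ 0.129750   0.475875   0.152250   0.172125]
  [ 0.360750   0.408375   0.613875   0.288000]
  [ 0.348750   0.326250   0.333000   0.538875]
det(I−A) = Σ_j (I−A)_1j·C_1j = (0.75)(0.700375) + (-0.40)(0.129750) + (-0.35)(0.360750) + (-0.05)(0.348750) = 0.32968125
(I − A)⁻¹ = adj(I−A) / det(I−A) ≈
  [   2.1244     1.4139     1.1826     0.7951]
  [   0.3936     1.4434     0.4618     0.5221]
  [   1.0942     1.2387     1.8620     0.8736]
  [   1.0578     0.9896     1.0101     1.6345]
Δx = (I − A)⁻¹ Δd with Δd having +25 in the Apparel component and 0 elsewhere.
So Δx_T = L_TA · (+25), where L_TA = adj(I−A)_TA / det(I−A) = 0.152250 / 0.32968125.
Δx_T = 0.152250 × (+25) / 0.32968125 = 3.80625 / 0.32968125 ≈ 11.55.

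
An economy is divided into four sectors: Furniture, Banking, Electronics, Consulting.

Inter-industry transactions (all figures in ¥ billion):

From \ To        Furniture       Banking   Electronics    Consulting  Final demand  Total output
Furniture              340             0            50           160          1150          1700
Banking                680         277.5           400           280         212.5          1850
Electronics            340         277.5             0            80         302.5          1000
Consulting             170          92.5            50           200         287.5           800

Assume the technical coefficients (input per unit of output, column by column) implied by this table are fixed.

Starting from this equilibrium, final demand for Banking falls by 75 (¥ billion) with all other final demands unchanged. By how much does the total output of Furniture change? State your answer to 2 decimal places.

Δx_F = -3.10

Technical coefficients a_ij = z_ij / X_j:
  a_FF = 340/1700 = 0.20, a_BF = 680/1700 = 0.40, a_EF = 340/1700 = 0.20, a_CF = 170/1700 = 0.10
  a_FB = 0/1850 = 0.00, a_BB = 277.5/1850 = 0.15, a_EB = 277.5/1850 = 0.15, a_CB = 92.5/1850 = 0.05
  a_FE = 50/1000 = 0.05, a_BE = 400/1000 = 0.40, a_EE = 0/1000 = 0.00, a_CE = 50/1000 = 0.05
  a_FC = 160/800 = 0.20, a_BC = 280/800 = 0.35, a_EC = 80/800 = 0.10, a_CC = 200/800 = 0.25
I − A =
  [   0.80     0.00    -0.05    -0.20]
  [  -0.40     0.85    -0.40    -0.35]
  [  -0.20    -0.15     1.00    -0.10]
  [  -0.10    -0.05    -0.05     0.75]
Compute the cofactors C_ij = (−1)^(i+j)·(3×3 minor ij) of I−A; the adjugate is their transpose:
adj(I−A) = Cᵀ =
  [ 0.566125   0.017375   0.043500   0.164875]
  [ 0.400500   0.566000   0.266750   0.406500]
  [ 0.184750   0.093000   0.475000   0.156000]
  [ 0.114500   0.046250   0.055250   0.620500]
det(I−A) = Σ_j (I−A)_1j·C_1j = (0.80)(0.566125) + (0.00)(0.400500) + (-0.05)(0.184750) + (-0.20)(0.114500) = 0.4207625
(I − A)⁻¹ = adj(I−A) / det(I−A) ≈
  [   1.3455     0.0413     0.1034     0.3918]
  [   0.9518     1.3452     0.6340     0.9661]
  [   0.4391     0.2210     1.1289     0.3708]
  [   0.2721     0.1099     0.1313     1.4747]
Δx = (I − A)⁻¹ Δd with Δd having -75 in the Banking component and 0 elsewhere.
So Δx_F = L_FB · (-75), where L_FB = adj(I−A)_FB / det(I−A) = 0.017375 / 0.4207625.
Δx_F = 0.017375 × (-75) / 0.4207625 = -1.303125 / 0.4207625 ≈ -3.10.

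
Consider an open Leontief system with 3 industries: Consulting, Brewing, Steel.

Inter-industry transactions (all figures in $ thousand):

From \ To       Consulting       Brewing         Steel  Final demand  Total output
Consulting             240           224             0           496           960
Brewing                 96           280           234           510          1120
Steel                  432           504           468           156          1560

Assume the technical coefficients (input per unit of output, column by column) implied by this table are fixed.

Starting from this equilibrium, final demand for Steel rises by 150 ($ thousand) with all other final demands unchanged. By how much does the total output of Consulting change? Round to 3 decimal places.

Δx_C = 14.257

Technical coefficients a_ij = z_ij / X_j:
  a_CC = 240/960 = 0.25, a_BC = 96/960 = 0.10, a_SC = 432/960 = 0.45
  a_CB = 224/1120 = 0.20, a_BB = 280/1120 = 0.25, a_SB = 504/1120 = 0.45
  a_CS = 0/1560 = 0.00, a_BS = 234/1560 = 0.15, a_SS = 468/1560 = 0.30
I − A =
  [   0.75    -0.20     0.00]
  [  -0.10     0.75    -0.15]
  [  -0.45    -0.45     0.70]
Cofactors of I−A, C_ij = (−1)^(i+j)·(minor ij) (rows/columns in the sector order above):
  C_11 = (0.75)(0.70) − (-0.15)(-0.45) = 0.4575
  C_12 = −[(-0.10)(0.70) − (-0.15)(-0.45)] = 0.1375
  C_13 = (-0.10)(-0.45) − (0.75)(-0.45) = 0.3825
  C_21 = −[(-0.20)(0.70) − (0.00)(-0.45)] = 0.1400
  C_22 = (0.75)(0.70) − (0.00)(-0.45) = 0.5250
  C_23 = −[(0.75)(-0.45) − (-0.20)(-0.45)] = 0.4275
  C_31 = (-0.20)(-0.15) − (0.00)(0.75) = 0.0300
  C_32 = −[(0.75)(-0.15) − (0.00)(-0.10)] = 0.1125
  C_33 = (0.75)(0.75) − (-0.20)(-0.10) = 0.5425
det(I−A) = Σ_j (I−A)_1j·C_1j = (0.75)(0.4575) + (-0.20)(0.1375) + (0.00)(0.3825) = 0.315625
adj(I−A) = Cᵀ =
  [ 0.4575   0.1400   0.0300]
  [ 0.1375   0.5250   0.1125]
  [ 0.3825   0.4275   0.5425]
(I − A)⁻¹ = adj(I−A) / det(I−A) ≈
  [   1.4495     0.4436     0.0950]
  [   0.4356     1.6634     0.3564]
  [   1.2119     1.3545     1.7188]
Δx = (I − A)⁻¹ Δd with Δd having +150 in the Steel component and 0 elsewhere.
So Δx_C = L_CS · (+150), where L_CS = adj(I−A)_CS / det(I−A) = 0.0300 / 0.315625.
Δx_C = 0.0300 × (+150) / 0.315625 = 4.50 / 0.315625 ≈ 14.257.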